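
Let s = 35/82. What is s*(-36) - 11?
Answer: -1081/41 ≈ -26.366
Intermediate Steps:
s = 35/82 (s = 35*(1/82) = 35/82 ≈ 0.42683)
s*(-36) - 11 = (35/82)*(-36) - 11 = -630/41 - 11 = -1081/41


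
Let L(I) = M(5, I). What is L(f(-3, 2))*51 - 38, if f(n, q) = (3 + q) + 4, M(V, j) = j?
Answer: 421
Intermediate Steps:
f(n, q) = 7 + q
L(I) = I
L(f(-3, 2))*51 - 38 = (7 + 2)*51 - 38 = 9*51 - 38 = 459 - 38 = 421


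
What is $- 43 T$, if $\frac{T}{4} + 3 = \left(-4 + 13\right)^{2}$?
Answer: $-13416$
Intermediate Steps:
$T = 312$ ($T = -12 + 4 \left(-4 + 13\right)^{2} = -12 + 4 \cdot 9^{2} = -12 + 4 \cdot 81 = -12 + 324 = 312$)
$- 43 T = \left(-43\right) 312 = -13416$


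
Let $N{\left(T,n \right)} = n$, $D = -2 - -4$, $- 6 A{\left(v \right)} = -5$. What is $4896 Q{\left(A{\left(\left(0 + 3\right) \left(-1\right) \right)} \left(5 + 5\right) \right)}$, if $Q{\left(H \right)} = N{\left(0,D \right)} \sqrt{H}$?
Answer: $16320 \sqrt{3} \approx 28267.0$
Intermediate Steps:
$A{\left(v \right)} = \frac{5}{6}$ ($A{\left(v \right)} = \left(- \frac{1}{6}\right) \left(-5\right) = \frac{5}{6}$)
$D = 2$ ($D = -2 + 4 = 2$)
$Q{\left(H \right)} = 2 \sqrt{H}$
$4896 Q{\left(A{\left(\left(0 + 3\right) \left(-1\right) \right)} \left(5 + 5\right) \right)} = 4896 \cdot 2 \sqrt{\frac{5 \left(5 + 5\right)}{6}} = 4896 \cdot 2 \sqrt{\frac{5}{6} \cdot 10} = 4896 \cdot 2 \sqrt{\frac{25}{3}} = 4896 \cdot 2 \frac{5 \sqrt{3}}{3} = 4896 \frac{10 \sqrt{3}}{3} = 16320 \sqrt{3}$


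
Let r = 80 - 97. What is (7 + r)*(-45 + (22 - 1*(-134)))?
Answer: -1110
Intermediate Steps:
r = -17
(7 + r)*(-45 + (22 - 1*(-134))) = (7 - 17)*(-45 + (22 - 1*(-134))) = -10*(-45 + (22 + 134)) = -10*(-45 + 156) = -10*111 = -1110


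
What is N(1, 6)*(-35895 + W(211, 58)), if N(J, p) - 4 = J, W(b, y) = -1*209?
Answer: -180520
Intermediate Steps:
W(b, y) = -209
N(J, p) = 4 + J
N(1, 6)*(-35895 + W(211, 58)) = (4 + 1)*(-35895 - 209) = 5*(-36104) = -180520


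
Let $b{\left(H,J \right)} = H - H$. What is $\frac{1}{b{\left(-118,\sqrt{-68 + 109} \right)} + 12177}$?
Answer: $\frac{1}{12177} \approx 8.2122 \cdot 10^{-5}$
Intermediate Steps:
$b{\left(H,J \right)} = 0$
$\frac{1}{b{\left(-118,\sqrt{-68 + 109} \right)} + 12177} = \frac{1}{0 + 12177} = \frac{1}{12177}$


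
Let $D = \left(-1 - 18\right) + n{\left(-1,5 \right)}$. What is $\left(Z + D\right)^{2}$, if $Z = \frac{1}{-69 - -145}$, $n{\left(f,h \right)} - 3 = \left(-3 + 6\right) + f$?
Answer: $\frac{1129969}{5776} \approx 195.63$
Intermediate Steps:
$n{\left(f,h \right)} = 6 + f$ ($n{\left(f,h \right)} = 3 + \left(\left(-3 + 6\right) + f\right) = 3 + \left(3 + f\right) = 6 + f$)
$Z = \frac{1}{76}$ ($Z = \frac{1}{-69 + 145} = \frac{1}{76} \approx 0.013158$)
$D = -14$ ($D = \left(-1 - 18\right) + \left(6 - 1\right) = -19 + 5 = -14$)
$\left(Z + D\right)^{2} = \left(\frac{1}{76} - 14\right)^{2} = \left(- \frac{1063}{76}\right)^{2} = \frac{1129969}{5776}$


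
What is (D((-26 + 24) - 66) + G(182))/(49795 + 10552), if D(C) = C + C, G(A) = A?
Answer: 46/60347 ≈ 0.00076226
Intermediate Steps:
D(C) = 2*C
(D((-26 + 24) - 66) + G(182))/(49795 + 10552) = (2*((-26 + 24) - 66) + 182)/(49795 + 10552) = (2*(-2 - 66) + 182)/60347 = (2*(-68) + 182)*(1/60347) = (-136 + 182)*(1/60347) = 46*(1/60347) = 46/60347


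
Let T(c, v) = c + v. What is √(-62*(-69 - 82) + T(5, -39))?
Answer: 4*√583 ≈ 96.582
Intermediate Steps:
√(-62*(-69 - 82) + T(5, -39)) = √(-62*(-69 - 82) + (5 - 39)) = √(-62*(-151) - 34) = √(9362 - 34) = √9328 = 4*√583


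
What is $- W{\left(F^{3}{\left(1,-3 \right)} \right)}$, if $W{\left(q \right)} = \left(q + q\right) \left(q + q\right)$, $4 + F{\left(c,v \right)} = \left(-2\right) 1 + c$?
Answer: $-62500$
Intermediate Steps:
$F{\left(c,v \right)} = -6 + c$ ($F{\left(c,v \right)} = -4 + \left(\left(-2\right) 1 + c\right) = -4 + \left(-2 + c\right) = -6 + c$)
$W{\left(q \right)} = 4 q^{2}$ ($W{\left(q \right)} = 2 q 2 q = 4 q^{2}$)
$- W{\left(F^{3}{\left(1,-3 \right)} \right)} = - 4 \left(\left(-6 + 1\right)^{3}\right)^{2} = - 4 \left(\left(-5\right)^{3}\right)^{2} = - 4 \left(-125\right)^{2} = - 4 \cdot 15625 = \left(-1\right) 62500 = -62500$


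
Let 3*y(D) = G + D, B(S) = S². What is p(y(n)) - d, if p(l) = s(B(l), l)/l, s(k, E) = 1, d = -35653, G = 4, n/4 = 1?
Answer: 285227/8 ≈ 35653.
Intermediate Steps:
n = 4 (n = 4*1 = 4)
y(D) = 4/3 + D/3 (y(D) = (4 + D)/3 = 4/3 + D/3)
p(l) = 1/l
p(y(n)) - d = 1/(4/3 + (⅓)*4) - 1*(-35653) = 1/(4/3 + 4/3) + 35653 = 1/(8/3) + 35653 = 3/8 + 35653 = 285227/8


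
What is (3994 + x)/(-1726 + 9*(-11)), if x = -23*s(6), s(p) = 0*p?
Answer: -3994/1825 ≈ -2.1885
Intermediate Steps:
s(p) = 0
x = 0 (x = -23*0 = 0)
(3994 + x)/(-1726 + 9*(-11)) = (3994 + 0)/(-1726 + 9*(-11)) = 3994/(-1726 - 99) = 3994/(-1825) = 3994*(-1/1825) = -3994/1825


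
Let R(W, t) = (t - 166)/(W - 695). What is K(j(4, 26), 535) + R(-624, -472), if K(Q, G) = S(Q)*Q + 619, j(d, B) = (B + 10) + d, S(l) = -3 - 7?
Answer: 289499/1319 ≈ 219.48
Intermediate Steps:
S(l) = -10
j(d, B) = 10 + B + d (j(d, B) = (10 + B) + d = 10 + B + d)
R(W, t) = (-166 + t)/(-695 + W)
K(Q, G) = 619 - 10*Q (K(Q, G) = -10*Q + 619 = 619 - 10*Q)
K(j(4, 26), 535) + R(-624, -472) = (619 - 10*(10 + 26 + 4)) + (-166 - 472)/(-695 - 624) = (619 - 10*40) - 638/(-1319) = (619 - 400) - 1/1319*(-638) = 219 + 638/1319 = 289499/1319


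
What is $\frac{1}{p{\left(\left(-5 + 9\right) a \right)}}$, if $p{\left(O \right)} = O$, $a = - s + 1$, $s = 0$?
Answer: $\frac{1}{4} \approx 0.25$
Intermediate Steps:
$a = 1$ ($a = \left(-1\right) 0 + 1 = 0 + 1 = 1$)
$\frac{1}{p{\left(\left(-5 + 9\right) a \right)}} = \frac{1}{\left(-5 + 9\right) 1} = \frac{1}{4 \cdot 1} = \frac{1}{4}$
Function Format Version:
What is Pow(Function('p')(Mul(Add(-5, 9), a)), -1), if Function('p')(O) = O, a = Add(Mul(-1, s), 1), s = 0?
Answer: Rational(1, 4) ≈ 0.25000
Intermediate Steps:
a = 1 (a = Add(Mul(-1, 0), 1) = Add(0, 1) = 1)
Pow(Function('p')(Mul(Add(-5, 9), a)), -1) = Pow(Mul(Add(-5, 9), 1), -1) = Pow(Mul(4, 1), -1) = Pow(4, -1) = Rational(1, 4)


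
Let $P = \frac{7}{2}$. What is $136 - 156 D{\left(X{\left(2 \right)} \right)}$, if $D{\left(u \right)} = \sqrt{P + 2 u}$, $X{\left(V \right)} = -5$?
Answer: $136 - 78 i \sqrt{26} \approx 136.0 - 397.72 i$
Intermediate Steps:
$P = \frac{7}{2}$ ($P = 7 \cdot \frac{1}{2} = \frac{7}{2} \approx 3.5$)
$D{\left(u \right)} = \sqrt{\frac{7}{2} + 2 u}$
$136 - 156 D{\left(X{\left(2 \right)} \right)} = 136 - 156 \frac{\sqrt{14 + 8 \left(-5\right)}}{2} = 136 - 156 \frac{\sqrt{14 - 40}}{2} = 136 - 156 \frac{\sqrt{-26}}{2} = 136 - 156 \frac{i \sqrt{26}}{2} = 136 - 78 i \sqrt{26}$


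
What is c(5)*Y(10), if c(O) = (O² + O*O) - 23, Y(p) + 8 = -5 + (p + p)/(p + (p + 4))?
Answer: -657/2 ≈ -328.50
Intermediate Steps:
Y(p) = -13 + 2*p/(4 + 2*p) (Y(p) = -8 + (-5 + (p + p)/(p + (p + 4))) = -8 + (-5 + (2*p)/(p + (4 + p))) = -8 + (-5 + (2*p)/(4 + 2*p)) = -8 + (-5 + 2*p/(4 + 2*p)) = -13 + 2*p/(4 + 2*p))
c(O) = -23 + 2*O² (c(O) = (O² + O²) - 23 = 2*O² - 23 = -23 + 2*O²)
c(5)*Y(10) = (-23 + 2*5²)*(2*(-13 - 6*10)/(2 + 10)) = (-23 + 2*25)*(2*(-13 - 60)/12) = (-23 + 50)*(2*(1/12)*(-73)) = 27*(-73/6) = -657/2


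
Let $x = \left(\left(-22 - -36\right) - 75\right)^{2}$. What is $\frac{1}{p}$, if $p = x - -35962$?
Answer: $\frac{1}{39683} \approx 2.52 \cdot 10^{-5}$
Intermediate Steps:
$x = 3721$ ($x = \left(\left(-22 + 36\right) - 75\right)^{2} = \left(14 - 75\right)^{2} = \left(-61\right)^{2} = 3721$)
$p = 39683$ ($p = 3721 - -35962 = 3721 + 35962 = 39683$)
$\frac{1}{p} = \frac{1}{39683}$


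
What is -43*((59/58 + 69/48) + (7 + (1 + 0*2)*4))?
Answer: -268449/464 ≈ -578.55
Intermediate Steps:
-43*((59/58 + 69/48) + (7 + (1 + 0*2)*4)) = -43*((59*(1/58) + 69*(1/48)) + (7 + (1 + 0)*4)) = -43*((59/58 + 23/16) + (7 + 1*4)) = -43*(1139/464 + (7 + 4)) = -43*(1139/464 + 11) = -43*6243/464 = -268449/464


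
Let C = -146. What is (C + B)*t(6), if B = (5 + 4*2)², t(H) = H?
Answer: 138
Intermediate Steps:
B = 169 (B = (5 + 8)² = 13² = 169)
(C + B)*t(6) = (-146 + 169)*6 = 23*6 = 138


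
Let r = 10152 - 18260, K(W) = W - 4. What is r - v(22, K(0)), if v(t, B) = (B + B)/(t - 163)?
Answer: -1143236/141 ≈ -8108.1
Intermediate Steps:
K(W) = -4 + W
v(t, B) = 2*B/(-163 + t) (v(t, B) = (2*B)/(-163 + t) = 2*B/(-163 + t))
r = -8108
r - v(22, K(0)) = -8108 - 2*(-4 + 0)/(-163 + 22) = -8108 - 2*(-4)/(-141) = -8108 - 2*(-4)*(-1)/141 = -8108 - 1*8/141 = -8108 - 8/141 = -1143236/141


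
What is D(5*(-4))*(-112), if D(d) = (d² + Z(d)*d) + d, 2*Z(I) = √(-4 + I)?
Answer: -42560 + 2240*I*√6 ≈ -42560.0 + 5486.9*I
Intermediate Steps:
Z(I) = √(-4 + I)/2
D(d) = d + d² + d*√(-4 + d)/2 (D(d) = (d² + (√(-4 + d)/2)*d) + d = (d² + d*√(-4 + d)/2) + d = d + d² + d*√(-4 + d)/2)
D(5*(-4))*(-112) = ((5*(-4))*(2 + √(-4 + 5*(-4)) + 2*(5*(-4)))/2)*(-112) = ((½)*(-20)*(2 + √(-4 - 20) + 2*(-20)))*(-112) = ((½)*(-20)*(2 + √(-24) - 40))*(-112) = ((½)*(-20)*(2 + 2*I*√6 - 40))*(-112) = ((½)*(-20)*(-38 + 2*I*√6))*(-112) = (380 - 20*I*√6)*(-112) = -42560 + 2240*I*√6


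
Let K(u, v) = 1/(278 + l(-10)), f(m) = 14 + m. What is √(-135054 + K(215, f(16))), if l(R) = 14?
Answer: I*√2878810991/146 ≈ 367.5*I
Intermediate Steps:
K(u, v) = 1/292 (K(u, v) = 1/(278 + 14) = 1/292)
√(-135054 + K(215, f(16))) = √(-135054 + 1/292) = √(-39435767/292) = I*√2878810991/146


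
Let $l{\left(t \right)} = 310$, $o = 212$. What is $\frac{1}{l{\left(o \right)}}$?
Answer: $\frac{1}{310} \approx 0.0032258$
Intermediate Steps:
$\frac{1}{l{\left(o \right)}} = \frac{1}{310}$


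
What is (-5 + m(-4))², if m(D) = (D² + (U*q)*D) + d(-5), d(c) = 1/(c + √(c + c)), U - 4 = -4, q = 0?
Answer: 2*(594*√10 + 853*I)/(5*(2*√10 + 3*I)) ≈ 117.87 - 1.9619*I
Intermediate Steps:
U = 0 (U = 4 - 4 = 0)
d(c) = 1/(c + √2*√c) (d(c) = 1/(c + √(2*c)) = 1/(c + √2*√c))
m(D) = D² + 1/(-5 + I*√10) (m(D) = (D² + (0*0)*D) + 1/(-5 + √2*√(-5)) = (D² + 0*D) + 1/(-5 + √2*(I*√5)) = (D² + 0) + 1/(-5 + I*√10) = D² + 1/(-5 + I*√10))
(-5 + m(-4))² = (-5 + (-⅐ + (-4)² - I*√10/35))² = (-5 + (-⅐ + 16 - I*√10/35))² = (-5 + (111/7 - I*√10/35))² = (76/7 - I*√10/35)²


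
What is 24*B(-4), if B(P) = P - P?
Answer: 0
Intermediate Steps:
B(P) = 0
24*B(-4) = 24*0 = 0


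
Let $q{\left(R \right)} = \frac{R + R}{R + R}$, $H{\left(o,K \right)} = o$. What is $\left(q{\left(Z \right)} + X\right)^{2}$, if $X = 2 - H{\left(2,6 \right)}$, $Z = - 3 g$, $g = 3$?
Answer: $1$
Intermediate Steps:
$Z = -9$ ($Z = \left(-3\right) 3 = -9$)
$q{\left(R \right)} = 1$ ($q{\left(R \right)} = \frac{2 R}{2 R} = 2 R \frac{1}{2 R} = 1$)
$X = 0$ ($X = 2 - 2 = 0$)
$\left(q{\left(Z \right)} + X\right)^{2} = \left(1 + 0\right)^{2} = 1^{2} = 1$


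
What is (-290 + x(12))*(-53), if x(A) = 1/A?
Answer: 184387/12 ≈ 15366.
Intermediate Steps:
(-290 + x(12))*(-53) = (-290 + 1/12)*(-53) = -3479/12*(-53) = 184387/12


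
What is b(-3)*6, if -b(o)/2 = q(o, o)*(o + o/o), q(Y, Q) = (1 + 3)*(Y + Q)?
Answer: -576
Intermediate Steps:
q(Y, Q) = 4*Q + 4*Y (q(Y, Q) = 4*(Q + Y) = 4*Q + 4*Y)
b(o) = -16*o*(1 + o) (b(o) = -2*(4*o + 4*o)*(o + o/o) = -2*8*o*(o + 1) = -2*8*o*(1 + o) = -16*o*(1 + o))
b(-3)*6 = -16*(-3)*(1 - 3)*6 = -16*(-3)*(-2)*6 = -96*6 = -576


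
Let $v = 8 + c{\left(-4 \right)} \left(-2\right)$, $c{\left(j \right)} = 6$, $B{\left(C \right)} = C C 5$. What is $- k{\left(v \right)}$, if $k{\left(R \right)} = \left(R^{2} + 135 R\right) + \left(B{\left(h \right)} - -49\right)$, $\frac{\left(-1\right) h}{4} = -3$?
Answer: $-245$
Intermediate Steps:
$h = 12$ ($h = \left(-4\right) \left(-3\right) = 12$)
$B{\left(C \right)} = 5 C^{2}$ ($B{\left(C \right)} = C^{2} \cdot 5 = 5 C^{2}$)
$v = -4$ ($v = 8 + 6 \left(-2\right) = 8 - 12 = -4$)
$k{\left(R \right)} = 769 + R^{2} + 135 R$ ($k{\left(R \right)} = \left(R^{2} + 135 R\right) - \left(-49 - 5 \cdot 12^{2}\right) = \left(R^{2} + 135 R\right) + \left(5 \cdot 144 + 49\right) = \left(R^{2} + 135 R\right) + \left(720 + 49\right) = \left(R^{2} + 135 R\right) + 769 = 769 + R^{2} + 135 R$)
$- k{\left(v \right)} = - (769 + \left(-4\right)^{2} + 135 \left(-4\right)) = - (769 + 16 - 540) = \left(-1\right) 245 = -245$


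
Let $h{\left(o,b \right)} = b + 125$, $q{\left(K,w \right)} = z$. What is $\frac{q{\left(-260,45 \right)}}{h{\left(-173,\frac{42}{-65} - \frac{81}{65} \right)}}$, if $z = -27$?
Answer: $- \frac{1755}{8002} \approx -0.21932$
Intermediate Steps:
$q{\left(K,w \right)} = -27$
$h{\left(o,b \right)} = 125 + b$
$\frac{q{\left(-260,45 \right)}}{h{\left(-173,\frac{42}{-65} - \frac{81}{65} \right)}} = - \frac{27}{125 + \left(\frac{42}{-65} - \frac{81}{65}\right)} = - \frac{27}{125 + \left(42 \left(- \frac{1}{65}\right) - \frac{81}{65}\right)} = - \frac{27}{125 - \frac{123}{65}} = - \frac{27}{\frac{8002}{65}} = \left(-27\right) \frac{65}{8002} = - \frac{1755}{8002}$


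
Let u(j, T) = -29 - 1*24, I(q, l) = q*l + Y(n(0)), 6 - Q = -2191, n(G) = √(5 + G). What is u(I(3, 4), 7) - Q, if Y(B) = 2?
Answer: -2250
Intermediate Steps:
Q = 2197 (Q = 6 - 1*(-2191) = 6 + 2191 = 2197)
I(q, l) = 2 + l*q (I(q, l) = q*l + 2 = l*q + 2 = 2 + l*q)
u(j, T) = -53 (u(j, T) = -29 - 24 = -53)
u(I(3, 4), 7) - Q = -53 - 1*2197 = -53 - 2197 = -2250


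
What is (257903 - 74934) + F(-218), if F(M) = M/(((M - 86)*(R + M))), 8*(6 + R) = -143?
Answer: 6726855176/36765 ≈ 1.8297e+5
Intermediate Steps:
R = -191/8 (R = -6 + (⅛)*(-143) = -6 - 143/8 = -191/8 ≈ -23.875)
F(M) = M/((-86 + M)*(-191/8 + M)) (F(M) = M/(((M - 86)*(-191/8 + M))) = M/(((-86 + M)*(-191/8 + M))) = M*(1/((-86 + M)*(-191/8 + M))) = M/((-86 + M)*(-191/8 + M)))
(257903 - 74934) + F(-218) = (257903 - 74934) + 8*(-218)/(16426 - 879*(-218) + 8*(-218)²) = 182969 + 8*(-218)/(16426 + 191622 + 8*47524) = 182969 + 8*(-218)/(16426 + 191622 + 380192) = 182969 + 8*(-218)/588240 = 182969 + 8*(-218)*(1/588240) = 182969 - 109/36765 = 6726855176/36765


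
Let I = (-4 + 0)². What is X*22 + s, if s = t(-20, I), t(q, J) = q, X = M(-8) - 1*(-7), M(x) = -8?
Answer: -42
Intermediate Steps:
I = 16 (I = (-4)² = 16)
X = -1 (X = -8 - 1*(-7) = -8 + 7 = -1)
s = -20
X*22 + s = -1*22 - 20 = -22 - 20 = -42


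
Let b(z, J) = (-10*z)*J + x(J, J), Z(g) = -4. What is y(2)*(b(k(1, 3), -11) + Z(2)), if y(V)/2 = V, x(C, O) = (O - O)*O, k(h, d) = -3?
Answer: -1336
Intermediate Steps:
x(C, O) = 0 (x(C, O) = 0*O = 0)
y(V) = 2*V
b(z, J) = -10*J*z (b(z, J) = (-10*z)*J + 0 = -10*J*z + 0 = -10*J*z)
y(2)*(b(k(1, 3), -11) + Z(2)) = (2*2)*(-10*(-11)*(-3) - 4) = 4*(-330 - 4) = 4*(-334) = -1336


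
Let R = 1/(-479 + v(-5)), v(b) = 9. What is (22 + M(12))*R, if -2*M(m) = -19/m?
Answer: -547/11280 ≈ -0.048493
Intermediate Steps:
M(m) = 19/(2*m) (M(m) = -(-19)/(2*m) = 19/(2*m))
R = -1/470 (R = 1/(-479 + 9) = 1/(-470) = -1/470 ≈ -0.0021277)
(22 + M(12))*R = (22 + (19/2)/12)*(-1/470) = (22 + (19/2)*(1/12))*(-1/470) = (22 + 19/24)*(-1/470) = (547/24)*(-1/470) = -547/11280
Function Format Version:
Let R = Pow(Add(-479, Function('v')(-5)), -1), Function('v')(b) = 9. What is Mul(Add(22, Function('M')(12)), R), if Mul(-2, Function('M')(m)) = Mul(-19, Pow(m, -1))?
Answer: Rational(-547, 11280) ≈ -0.048493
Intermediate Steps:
Function('M')(m) = Mul(Rational(19, 2), Pow(m, -1)) (Function('M')(m) = Mul(Rational(-1, 2), Mul(-19, Pow(m, -1))) = Mul(Rational(19, 2), Pow(m, -1)))
R = Rational(-1, 470) (R = Pow(Add(-479, 9), -1) = Pow(-470, -1) = Rational(-1, 470) ≈ -0.0021277)
Mul(Add(22, Function('M')(12)), R) = Mul(Add(22, Mul(Rational(19, 2), Pow(12, -1))), Rational(-1, 470)) = Mul(Add(22, Mul(Rational(19, 2), Rational(1, 12))), Rational(-1, 470)) = Mul(Add(22, Rational(19, 24)), Rational(-1, 470)) = Mul(Rational(547, 24), Rational(-1, 470)) = Rational(-547, 11280)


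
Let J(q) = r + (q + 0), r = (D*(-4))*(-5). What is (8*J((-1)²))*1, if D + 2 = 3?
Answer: 168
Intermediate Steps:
D = 1 (D = -2 + 3 = 1)
r = 20 (r = (1*(-4))*(-5) = -4*(-5) = 20)
J(q) = 20 + q (J(q) = 20 + (q + 0) = 20 + q)
(8*J((-1)²))*1 = (8*(20 + (-1)²))*1 = (8*(20 + 1))*1 = (8*21)*1 = 168*1 = 168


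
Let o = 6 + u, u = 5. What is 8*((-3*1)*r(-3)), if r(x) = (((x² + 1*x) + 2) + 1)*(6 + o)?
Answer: -3672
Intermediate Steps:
o = 11 (o = 6 + 5 = 11)
r(x) = 51 + 17*x + 17*x² (r(x) = (((x² + 1*x) + 2) + 1)*(6 + 11) = (((x² + x) + 2) + 1)*17 = (((x + x²) + 2) + 1)*17 = ((2 + x + x²) + 1)*17 = (3 + x + x²)*17 = 51 + 17*x + 17*x²)
8*((-3*1)*r(-3)) = 8*((-3*1)*(51 + 17*(-3) + 17*(-3)²)) = 8*(-3*(51 - 51 + 17*9)) = 8*(-3*(51 - 51 + 153)) = 8*(-3*153) = 8*(-459) = -3672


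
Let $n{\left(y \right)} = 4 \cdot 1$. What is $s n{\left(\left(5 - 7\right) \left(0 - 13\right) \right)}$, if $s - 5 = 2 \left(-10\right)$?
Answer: $-60$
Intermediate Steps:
$n{\left(y \right)} = 4$
$s = -15$ ($s = 5 + 2 \left(-10\right) = 5 - 20 = -15$)
$s n{\left(\left(5 - 7\right) \left(0 - 13\right) \right)} = \left(-15\right) 4 = -60$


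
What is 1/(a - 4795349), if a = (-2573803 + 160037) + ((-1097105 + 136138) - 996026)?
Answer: -1/9166108 ≈ -1.0910e-7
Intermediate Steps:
a = -4370759 (a = -2413766 + (-960967 - 996026) = -2413766 - 1956993 = -4370759)
1/(a - 4795349) = 1/(-4370759 - 4795349) = 1/(-9166108) = -1/9166108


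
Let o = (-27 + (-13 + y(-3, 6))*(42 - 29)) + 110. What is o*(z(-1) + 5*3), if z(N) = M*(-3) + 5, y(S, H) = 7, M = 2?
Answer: 70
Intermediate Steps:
z(N) = -1 (z(N) = 2*(-3) + 5 = -6 + 5 = -1)
o = 5 (o = (-27 + (-13 + 7)*(42 - 29)) + 110 = (-27 - 6*13) + 110 = (-27 - 78) + 110 = -105 + 110 = 5)
o*(z(-1) + 5*3) = 5*(-1 + 5*3) = 5*(-1 + 15) = 5*14 = 70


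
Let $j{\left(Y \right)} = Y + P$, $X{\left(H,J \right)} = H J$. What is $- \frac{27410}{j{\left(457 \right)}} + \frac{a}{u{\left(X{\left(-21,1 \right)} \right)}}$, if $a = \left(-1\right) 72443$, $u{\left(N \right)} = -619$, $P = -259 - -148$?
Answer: $\frac{4049244}{107087} \approx 37.813$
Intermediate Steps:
$P = -111$ ($P = -259 + 148 = -111$)
$a = -72443$
$j{\left(Y \right)} = -111 + Y$ ($j{\left(Y \right)} = Y - 111 = -111 + Y$)
$- \frac{27410}{j{\left(457 \right)}} + \frac{a}{u{\left(X{\left(-21,1 \right)} \right)}} = - \frac{27410}{-111 + 457} - \frac{72443}{-619} = - \frac{27410}{346} - - \frac{72443}{619} = \left(-27410\right) \frac{1}{346} + \frac{72443}{619} = - \frac{13705}{173} + \frac{72443}{619} = \frac{4049244}{107087}$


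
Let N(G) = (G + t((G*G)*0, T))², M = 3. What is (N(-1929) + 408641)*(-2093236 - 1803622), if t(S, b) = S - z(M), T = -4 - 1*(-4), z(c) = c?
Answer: -16137921645370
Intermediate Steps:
T = 0 (T = -4 + 4 = 0)
t(S, b) = -3 + S (t(S, b) = S - 1*3 = S - 3 = -3 + S)
N(G) = (-3 + G)² (N(G) = (G + (-3 + (G*G)*0))² = (G + (-3 + G²*0))² = (G + (-3 + 0))² = (G - 3)² = (-3 + G)²)
(N(-1929) + 408641)*(-2093236 - 1803622) = ((-3 - 1929)² + 408641)*(-2093236 - 1803622) = ((-1932)² + 408641)*(-3896858) = (3732624 + 408641)*(-3896858) = 4141265*(-3896858) = -16137921645370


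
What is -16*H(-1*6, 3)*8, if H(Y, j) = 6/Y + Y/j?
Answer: 384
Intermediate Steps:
-16*H(-1*6, 3)*8 = -16*(6/((-1*6)) - 1*6/3)*8 = -16*(6/(-6) - 6*⅓)*8 = -16*(6*(-⅙) - 2)*8 = -16*(-1 - 2)*8 = -16*(-3)*8 = 48*8 = 384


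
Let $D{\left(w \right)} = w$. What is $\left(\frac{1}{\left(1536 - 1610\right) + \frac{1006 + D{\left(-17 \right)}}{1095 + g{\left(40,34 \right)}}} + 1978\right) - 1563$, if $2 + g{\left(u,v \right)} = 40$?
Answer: $\frac{34382862}{82853} \approx 414.99$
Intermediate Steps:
$g{\left(u,v \right)} = 38$ ($g{\left(u,v \right)} = -2 + 40 = 38$)
$\left(\frac{1}{\left(1536 - 1610\right) + \frac{1006 + D{\left(-17 \right)}}{1095 + g{\left(40,34 \right)}}} + 1978\right) - 1563 = \left(\frac{1}{\left(1536 - 1610\right) + \frac{1006 - 17}{1095 + 38}} + 1978\right) - 1563 = \left(\frac{1}{-74 + \frac{989}{1133}} + 1978\right) - 1563 = \left(\frac{1}{- \frac{82853}{1133}} + 1978\right) - 1563 = \left(- \frac{1133}{82853} + 1978\right) - 1563 = \frac{163882101}{82853} - 1563 = \frac{34382862}{82853}$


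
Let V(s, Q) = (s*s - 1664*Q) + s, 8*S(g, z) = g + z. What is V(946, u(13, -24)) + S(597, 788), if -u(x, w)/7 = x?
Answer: 8379673/8 ≈ 1.0475e+6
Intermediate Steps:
u(x, w) = -7*x
S(g, z) = g/8 + z/8 (S(g, z) = (g + z)/8 = g/8 + z/8)
V(s, Q) = s + s² - 1664*Q (V(s, Q) = (s² - 1664*Q) + s = s + s² - 1664*Q)
V(946, u(13, -24)) + S(597, 788) = (946 + 946² - (-11648)*13) + ((⅛)*597 + (⅛)*788) = (946 + 894916 - 1664*(-91)) + (597/8 + 197/2) = (946 + 894916 + 151424) + 1385/8 = 1047286 + 1385/8 = 8379673/8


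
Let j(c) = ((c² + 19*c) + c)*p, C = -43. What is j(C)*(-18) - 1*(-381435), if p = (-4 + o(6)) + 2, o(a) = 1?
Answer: 399237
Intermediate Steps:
p = -1 (p = (-4 + 1) + 2 = -3 + 2 = -1)
j(c) = -c² - 20*c (j(c) = ((c² + 19*c) + c)*(-1) = (c² + 20*c)*(-1) = -c² - 20*c)
j(C)*(-18) - 1*(-381435) = -1*(-43)*(20 - 43)*(-18) - 1*(-381435) = -1*(-43)*(-23)*(-18) + 381435 = -989*(-18) + 381435 = 17802 + 381435 = 399237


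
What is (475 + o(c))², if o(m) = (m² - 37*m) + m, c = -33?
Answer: 7573504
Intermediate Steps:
o(m) = m² - 36*m
(475 + o(c))² = (475 - 33*(-36 - 33))² = (475 - 33*(-69))² = (475 + 2277)² = 2752² = 7573504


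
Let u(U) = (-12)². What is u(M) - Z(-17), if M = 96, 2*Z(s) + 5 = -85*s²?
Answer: 12429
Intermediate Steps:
Z(s) = -5/2 - 85*s²/2 (Z(s) = -5/2 + (-85*s²)/2 = -5/2 - 85*s²/2)
u(U) = 144
u(M) - Z(-17) = 144 - (-5/2 - 85/2*(-17)²) = 144 - (-5/2 - 85/2*289) = 144 - (-5/2 - 24565/2) = 144 - 1*(-12285) = 144 + 12285 = 12429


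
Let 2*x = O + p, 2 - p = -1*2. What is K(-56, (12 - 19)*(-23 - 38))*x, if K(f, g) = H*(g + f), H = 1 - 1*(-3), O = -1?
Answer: 2226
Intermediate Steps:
H = 4 (H = 1 + 3 = 4)
p = 4 (p = 2 - (-1)*2 = 2 - 1*(-2) = 2 + 2 = 4)
K(f, g) = 4*f + 4*g (K(f, g) = 4*(g + f) = 4*(f + g) = 4*f + 4*g)
x = 3/2 (x = (-1 + 4)/2 = (½)*3 = 3/2 ≈ 1.5000)
K(-56, (12 - 19)*(-23 - 38))*x = (4*(-56) + 4*((12 - 19)*(-23 - 38)))*(3/2) = (-224 + 4*(-7*(-61)))*(3/2) = (-224 + 4*427)*(3/2) = (-224 + 1708)*(3/2) = 1484*(3/2) = 2226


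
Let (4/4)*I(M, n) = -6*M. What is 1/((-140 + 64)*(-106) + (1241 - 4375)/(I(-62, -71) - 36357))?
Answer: 35985/289898294 ≈ 0.00012413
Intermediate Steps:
I(M, n) = -6*M
1/((-140 + 64)*(-106) + (1241 - 4375)/(I(-62, -71) - 36357)) = 1/((-140 + 64)*(-106) + (1241 - 4375)/(-6*(-62) - 36357)) = 1/(-76*(-106) - 3134/(372 - 36357)) = 1/(8056 - 3134/(-35985)) = 1/(8056 - 3134*(-1/35985)) = 1/(8056 + 3134/35985) = 1/(289898294/35985) = 35985/289898294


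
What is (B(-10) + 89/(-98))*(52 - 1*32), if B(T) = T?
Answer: -10690/49 ≈ -218.16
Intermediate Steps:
(B(-10) + 89/(-98))*(52 - 1*32) = (-10 + 89/(-98))*(52 - 1*32) = (-10 + 89*(-1/98))*(52 - 32) = (-10 - 89/98)*20 = -1069/98*20 = -10690/49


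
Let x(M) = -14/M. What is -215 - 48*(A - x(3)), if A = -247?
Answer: 11417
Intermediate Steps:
-215 - 48*(A - x(3)) = -215 - 48*(-247 - (-14)/3) = -215 - 48*(-247 - 1*(-14/3)) = -215 - 48*(-247 + 14/3) = -215 - 48*(-727/3) = -215 + 11632 = 11417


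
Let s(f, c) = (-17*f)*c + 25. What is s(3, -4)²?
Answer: 52441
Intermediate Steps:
s(f, c) = 25 - 17*c*f (s(f, c) = -17*c*f + 25 = 25 - 17*c*f)
s(3, -4)² = (25 - 17*(-4)*3)² = (25 + 204)² = 229² = 52441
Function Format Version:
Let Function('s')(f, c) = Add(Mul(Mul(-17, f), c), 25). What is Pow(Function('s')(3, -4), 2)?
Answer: 52441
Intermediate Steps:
Function('s')(f, c) = Add(25, Mul(-17, c, f)) (Function('s')(f, c) = Add(Mul(-17, c, f), 25) = Add(25, Mul(-17, c, f)))
Pow(Function('s')(3, -4), 2) = Pow(Add(25, Mul(-17, -4, 3)), 2) = Pow(Add(25, 204), 2) = Pow(229, 2) = 52441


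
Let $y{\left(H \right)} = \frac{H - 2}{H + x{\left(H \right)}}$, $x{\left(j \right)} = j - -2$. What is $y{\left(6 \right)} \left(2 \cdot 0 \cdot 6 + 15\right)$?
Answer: $\frac{30}{7} \approx 4.2857$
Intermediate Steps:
$x{\left(j \right)} = 2 + j$ ($x{\left(j \right)} = j + 2 = 2 + j$)
$y{\left(H \right)} = \frac{-2 + H}{2 + 2 H}$ ($y{\left(H \right)} = \frac{H - 2}{H + \left(2 + H\right)} = \frac{-2 + H}{2 + 2 H}$)
$y{\left(6 \right)} \left(2 \cdot 0 \cdot 6 + 15\right) = \frac{-2 + 6}{2 \left(1 + 6\right)} \left(2 \cdot 0 \cdot 6 + 15\right) = \frac{1}{2} \cdot \frac{1}{7} \cdot 4 \left(0 \cdot 6 + 15\right) = \frac{1}{2} \cdot \frac{1}{7} \cdot 4 \left(0 + 15\right) = \frac{2}{7} \cdot 15 = \frac{30}{7}$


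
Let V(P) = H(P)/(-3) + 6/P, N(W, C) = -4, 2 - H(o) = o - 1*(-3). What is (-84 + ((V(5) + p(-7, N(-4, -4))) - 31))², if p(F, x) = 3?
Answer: 295936/25 ≈ 11837.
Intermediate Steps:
H(o) = -1 - o (H(o) = 2 - (o - 1*(-3)) = 2 - (o + 3) = 2 - (3 + o) = 2 + (-3 - o) = -1 - o)
V(P) = ⅓ + 6/P + P/3 (V(P) = (-1 - P)/(-3) + 6/P = (-1 - P)*(-⅓) + 6/P = (⅓ + P/3) + 6/P = ⅓ + 6/P + P/3)
(-84 + ((V(5) + p(-7, N(-4, -4))) - 31))² = (-84 + (((⅓)*(18 + 5*(1 + 5))/5 + 3) - 31))² = (-84 + (((⅓)*(⅕)*(18 + 5*6) + 3) - 31))² = (-84 + (((⅓)*(⅕)*(18 + 30) + 3) - 31))² = (-84 + (((⅓)*(⅕)*48 + 3) - 31))² = (-84 + ((16/5 + 3) - 31))² = (-84 + (31/5 - 31))² = (-84 - 124/5)² = (-544/5)² = 295936/25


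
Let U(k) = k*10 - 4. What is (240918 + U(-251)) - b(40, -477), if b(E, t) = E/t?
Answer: 113718748/477 ≈ 2.3840e+5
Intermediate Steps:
U(k) = -4 + 10*k (U(k) = 10*k - 4 = -4 + 10*k)
(240918 + U(-251)) - b(40, -477) = (240918 + (-4 + 10*(-251))) - 40/(-477) = (240918 + (-4 - 2510)) - 40*(-1)/477 = (240918 - 2514) - 1*(-40/477) = 238404 + 40/477 = 113718748/477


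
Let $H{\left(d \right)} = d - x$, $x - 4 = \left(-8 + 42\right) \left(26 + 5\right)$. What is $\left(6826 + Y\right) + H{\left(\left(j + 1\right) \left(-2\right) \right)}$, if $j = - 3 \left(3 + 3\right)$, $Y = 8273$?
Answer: $14075$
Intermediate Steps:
$x = 1058$ ($x = 4 + \left(-8 + 42\right) \left(26 + 5\right) = 4 + 34 \cdot 31 = 4 + 1054 = 1058$)
$j = -18$ ($j = \left(-3\right) 6 = -18$)
$H{\left(d \right)} = -1058 + d$ ($H{\left(d \right)} = d - 1058 = -1058 + d$)
$\left(6826 + Y\right) + H{\left(\left(j + 1\right) \left(-2\right) \right)} = \left(6826 + 8273\right) - \left(1058 - \left(-18 + 1\right) \left(-2\right)\right) = 15099 - 1024 = 14075$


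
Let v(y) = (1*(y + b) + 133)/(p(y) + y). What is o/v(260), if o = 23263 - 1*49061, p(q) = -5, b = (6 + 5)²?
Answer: -3289245/257 ≈ -12799.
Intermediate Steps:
b = 121 (b = 11² = 121)
v(y) = (254 + y)/(-5 + y) (v(y) = (1*(y + 121) + 133)/(-5 + y) = (1*(121 + y) + 133)/(-5 + y) = ((121 + y) + 133)/(-5 + y) = (254 + y)/(-5 + y))
o = -25798 (o = 23263 - 49061 = -25798)
o/v(260) = -25798*(-5 + 260)/(254 + 260) = -25798/(514/255) = -25798/((1/255)*514) = -25798/514/255 = -25798*255/514 = -3289245/257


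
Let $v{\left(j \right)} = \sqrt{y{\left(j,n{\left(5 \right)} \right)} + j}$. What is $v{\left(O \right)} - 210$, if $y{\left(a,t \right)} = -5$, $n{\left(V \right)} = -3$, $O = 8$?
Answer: $-210 + \sqrt{3} \approx -208.27$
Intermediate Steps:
$v{\left(j \right)} = \sqrt{-5 + j}$
$v{\left(O \right)} - 210 = \sqrt{-5 + 8} - 210 = \sqrt{3} - 210 = -210 + \sqrt{3}$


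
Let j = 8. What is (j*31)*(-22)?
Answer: -5456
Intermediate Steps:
(j*31)*(-22) = (8*31)*(-22) = 248*(-22) = -5456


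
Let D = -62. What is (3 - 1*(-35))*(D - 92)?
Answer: -5852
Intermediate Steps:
(3 - 1*(-35))*(D - 92) = (3 - 1*(-35))*(-62 - 92) = (3 + 35)*(-154) = 38*(-154) = -5852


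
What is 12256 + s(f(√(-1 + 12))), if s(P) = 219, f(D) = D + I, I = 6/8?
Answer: 12475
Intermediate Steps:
I = ¾ (I = 6*(⅛) = ¾ ≈ 0.75000)
f(D) = ¾ + D (f(D) = D + ¾ = ¾ + D)
12256 + s(f(√(-1 + 12))) = 12256 + 219 = 12475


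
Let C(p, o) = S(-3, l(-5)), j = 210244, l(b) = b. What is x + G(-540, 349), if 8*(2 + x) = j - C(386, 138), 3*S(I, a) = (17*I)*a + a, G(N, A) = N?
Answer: 308737/12 ≈ 25728.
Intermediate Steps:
S(I, a) = a/3 + 17*I*a/3 (S(I, a) = ((17*I)*a + a)/3 = (17*I*a + a)/3 = (a + 17*I*a)/3 = a/3 + 17*I*a/3)
C(p, o) = 250/3 (C(p, o) = (⅓)*(-5)*(1 + 17*(-3)) = (⅓)*(-5)*(1 - 51) = (⅓)*(-5)*(-50) = 250/3)
x = 315217/12 (x = -2 + (210244 - 1*250/3)/8 = -2 + (210244 - 250/3)/8 = -2 + (⅛)*(630482/3) = -2 + 315241/12 = 315217/12 ≈ 26268.)
x + G(-540, 349) = 315217/12 - 540 = 308737/12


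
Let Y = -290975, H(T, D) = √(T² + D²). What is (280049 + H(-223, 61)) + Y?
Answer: -10926 + 5*√2138 ≈ -10695.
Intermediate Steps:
H(T, D) = √(D² + T²)
(280049 + H(-223, 61)) + Y = (280049 + √(61² + (-223)²)) - 290975 = (280049 + √(3721 + 49729)) - 290975 = (280049 + √53450) - 290975 = (280049 + 5*√2138) - 290975 = -10926 + 5*√2138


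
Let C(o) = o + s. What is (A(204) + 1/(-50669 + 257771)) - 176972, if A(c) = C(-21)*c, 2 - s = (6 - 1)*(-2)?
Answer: -37031494415/207102 ≈ -1.7881e+5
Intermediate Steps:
s = 12 (s = 2 - (6 - 1)*(-2) = 2 - 5*(-2) = 2 - 1*(-10) = 2 + 10 = 12)
C(o) = 12 + o (C(o) = o + 12 = 12 + o)
A(c) = -9*c (A(c) = (12 - 21)*c = -9*c)
(A(204) + 1/(-50669 + 257771)) - 176972 = (-9*204 + 1/(-50669 + 257771)) - 176972 = (-1836 + 1/207102) - 176972 = -380239271/207102 - 176972 = -37031494415/207102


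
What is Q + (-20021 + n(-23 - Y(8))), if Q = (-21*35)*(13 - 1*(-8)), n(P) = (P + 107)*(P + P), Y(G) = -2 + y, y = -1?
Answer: -38936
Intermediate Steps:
Y(G) = -3 (Y(G) = -2 - 1 = -3)
n(P) = 2*P*(107 + P) (n(P) = (107 + P)*(2*P) = 2*P*(107 + P))
Q = -15435 (Q = -735*(13 + 8) = -735*21 = -15435)
Q + (-20021 + n(-23 - Y(8))) = -15435 + (-20021 + 2*(-23 - 1*(-3))*(107 + (-23 - 1*(-3)))) = -15435 + (-20021 + 2*(-23 + 3)*(107 + (-23 + 3))) = -15435 + (-20021 + 2*(-20)*(107 - 20)) = -15435 + (-20021 + 2*(-20)*87) = -15435 + (-20021 - 3480) = -15435 - 23501 = -38936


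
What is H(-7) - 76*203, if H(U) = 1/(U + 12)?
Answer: -77139/5 ≈ -15428.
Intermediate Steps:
H(U) = 1/(12 + U)
H(-7) - 76*203 = 1/(12 - 7) - 76*203 = 1/5 - 15428 = ⅕ - 15428 = -77139/5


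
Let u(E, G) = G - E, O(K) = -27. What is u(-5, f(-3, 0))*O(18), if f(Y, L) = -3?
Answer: -54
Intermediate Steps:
u(-5, f(-3, 0))*O(18) = (-3 - 1*(-5))*(-27) = (-3 + 5)*(-27) = 2*(-27) = -54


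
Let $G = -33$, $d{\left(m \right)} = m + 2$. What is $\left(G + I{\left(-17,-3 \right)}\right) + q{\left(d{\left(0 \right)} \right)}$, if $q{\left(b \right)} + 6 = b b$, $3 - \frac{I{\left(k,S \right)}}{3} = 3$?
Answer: $-35$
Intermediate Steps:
$d{\left(m \right)} = 2 + m$
$I{\left(k,S \right)} = 0$ ($I{\left(k,S \right)} = 9 - 9 = 0$)
$q{\left(b \right)} = -6 + b^{2}$ ($q{\left(b \right)} = -6 + b b = -6 + b^{2}$)
$\left(G + I{\left(-17,-3 \right)}\right) + q{\left(d{\left(0 \right)} \right)} = \left(-33 + 0\right) - \left(6 - \left(2 + 0\right)^{2}\right) = -33 - \left(6 - 2^{2}\right) = -33 + \left(-6 + 4\right) = -33 - 2 = -35$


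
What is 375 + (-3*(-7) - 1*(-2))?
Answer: 398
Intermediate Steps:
375 + (-3*(-7) - 1*(-2)) = 375 + (21 + 2) = 375 + 23 = 398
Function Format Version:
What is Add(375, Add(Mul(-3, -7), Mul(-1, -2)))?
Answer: 398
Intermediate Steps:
Add(375, Add(Mul(-3, -7), Mul(-1, -2))) = Add(375, Add(21, 2)) = Add(375, 23) = 398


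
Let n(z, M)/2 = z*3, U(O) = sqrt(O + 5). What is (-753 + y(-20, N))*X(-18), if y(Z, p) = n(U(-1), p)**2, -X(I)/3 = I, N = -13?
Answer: -32886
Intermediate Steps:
X(I) = -3*I
U(O) = sqrt(5 + O)
n(z, M) = 6*z (n(z, M) = 2*(z*3) = 2*(3*z) = 6*z)
y(Z, p) = 144 (y(Z, p) = (6*sqrt(5 - 1))**2 = (6*sqrt(4))**2 = (6*2)**2 = 12**2 = 144)
(-753 + y(-20, N))*X(-18) = (-753 + 144)*(-3*(-18)) = -609*54 = -32886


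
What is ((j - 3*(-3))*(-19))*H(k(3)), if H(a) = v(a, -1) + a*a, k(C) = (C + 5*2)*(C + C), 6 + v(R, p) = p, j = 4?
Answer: -1501019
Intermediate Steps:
v(R, p) = -6 + p
k(C) = 2*C*(10 + C) (k(C) = (C + 10)*(2*C) = (10 + C)*(2*C) = 2*C*(10 + C))
H(a) = -7 + a² (H(a) = (-6 - 1) + a*a = -7 + a²)
((j - 3*(-3))*(-19))*H(k(3)) = ((4 - 3*(-3))*(-19))*(-7 + (2*3*(10 + 3))²) = ((4 + 9)*(-19))*(-7 + (2*3*13)²) = (13*(-19))*(-7 + 78²) = -247*(-7 + 6084) = -247*6077 = -1501019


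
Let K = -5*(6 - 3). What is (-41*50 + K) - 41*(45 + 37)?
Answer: -5427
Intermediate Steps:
K = -15 (K = -5*3 = -15)
(-41*50 + K) - 41*(45 + 37) = (-41*50 - 15) - 41*(45 + 37) = (-2050 - 15) - 41*82 = -2065 - 3362 = -5427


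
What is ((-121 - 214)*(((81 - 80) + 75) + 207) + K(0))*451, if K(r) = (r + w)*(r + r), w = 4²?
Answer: -42757055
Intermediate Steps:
w = 16
K(r) = 2*r*(16 + r) (K(r) = (r + 16)*(r + r) = (16 + r)*(2*r) = 2*r*(16 + r))
((-121 - 214)*(((81 - 80) + 75) + 207) + K(0))*451 = ((-121 - 214)*(((81 - 80) + 75) + 207) + 2*0*(16 + 0))*451 = (-335*((1 + 75) + 207) + 2*0*16)*451 = (-335*(76 + 207) + 0)*451 = (-335*283 + 0)*451 = (-94805 + 0)*451 = -94805*451 = -42757055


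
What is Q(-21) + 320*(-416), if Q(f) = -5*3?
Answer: -133135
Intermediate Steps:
Q(f) = -15
Q(-21) + 320*(-416) = -15 + 320*(-416) = -15 - 133120 = -133135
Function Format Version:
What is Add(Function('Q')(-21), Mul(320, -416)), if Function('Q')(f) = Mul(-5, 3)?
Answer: -133135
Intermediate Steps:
Function('Q')(f) = -15
Add(Function('Q')(-21), Mul(320, -416)) = Add(-15, Mul(320, -416)) = Add(-15, -133120) = -133135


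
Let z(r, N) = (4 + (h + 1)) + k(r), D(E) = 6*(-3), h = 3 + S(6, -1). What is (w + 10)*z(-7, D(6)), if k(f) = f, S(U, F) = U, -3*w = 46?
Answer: -112/3 ≈ -37.333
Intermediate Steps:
w = -46/3 (w = -⅓*46 = -46/3 ≈ -15.333)
h = 9 (h = 3 + 6 = 9)
D(E) = -18
z(r, N) = 14 + r (z(r, N) = (4 + (9 + 1)) + r = (4 + 10) + r = 14 + r)
(w + 10)*z(-7, D(6)) = (-46/3 + 10)*(14 - 7) = -16/3*7 = -112/3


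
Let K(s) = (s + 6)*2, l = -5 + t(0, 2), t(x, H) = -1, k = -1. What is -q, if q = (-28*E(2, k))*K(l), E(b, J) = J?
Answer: 0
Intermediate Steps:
l = -6 (l = -5 - 1 = -6)
K(s) = 12 + 2*s (K(s) = (6 + s)*2 = 12 + 2*s)
q = 0 (q = (-28*(-1))*(12 + 2*(-6)) = 28*(12 - 12) = 28*0 = 0)
-q = -1*0 = 0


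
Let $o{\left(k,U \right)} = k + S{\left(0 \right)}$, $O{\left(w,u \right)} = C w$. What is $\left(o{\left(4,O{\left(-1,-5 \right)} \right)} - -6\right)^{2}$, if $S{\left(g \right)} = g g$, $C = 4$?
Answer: $100$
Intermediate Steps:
$O{\left(w,u \right)} = 4 w$
$S{\left(g \right)} = g^{2}$
$o{\left(k,U \right)} = k$ ($o{\left(k,U \right)} = k + 0^{2} = k + 0 = k$)
$\left(o{\left(4,O{\left(-1,-5 \right)} \right)} - -6\right)^{2} = \left(4 - -6\right)^{2} = \left(4 + \left(-17 + 23\right)\right)^{2} = \left(4 + 6\right)^{2} = 10^{2} = 100$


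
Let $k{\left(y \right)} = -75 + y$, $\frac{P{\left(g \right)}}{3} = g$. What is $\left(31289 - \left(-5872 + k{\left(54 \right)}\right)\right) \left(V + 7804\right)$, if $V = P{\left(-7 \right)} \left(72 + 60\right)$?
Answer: $187099824$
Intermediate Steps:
$P{\left(g \right)} = 3 g$
$V = -2772$ ($V = 3 \left(-7\right) \left(72 + 60\right) = \left(-21\right) 132 = -2772$)
$\left(31289 - \left(-5872 + k{\left(54 \right)}\right)\right) \left(V + 7804\right) = \left(31289 + \left(5872 - \left(-75 + 54\right)\right)\right) \left(-2772 + 7804\right) = \left(31289 + \left(5872 - -21\right)\right) 5032 = \left(31289 + \left(5872 + 21\right)\right) 5032 = \left(31289 + 5893\right) 5032 = 37182 \cdot 5032 = 187099824$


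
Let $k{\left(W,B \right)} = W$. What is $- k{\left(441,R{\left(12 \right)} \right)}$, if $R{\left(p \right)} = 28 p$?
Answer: $-441$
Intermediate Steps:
$- k{\left(441,R{\left(12 \right)} \right)} = \left(-1\right) 441 = -441$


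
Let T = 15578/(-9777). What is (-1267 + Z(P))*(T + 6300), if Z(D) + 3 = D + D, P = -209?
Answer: -103946233136/9777 ≈ -1.0632e+7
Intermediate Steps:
Z(D) = -3 + 2*D (Z(D) = -3 + (D + D) = -3 + 2*D)
T = -15578/9777 (T = 15578*(-1/9777) = -15578/9777 ≈ -1.5933)
(-1267 + Z(P))*(T + 6300) = (-1267 + (-3 + 2*(-209)))*(-15578/9777 + 6300) = (-1267 + (-3 - 418))*(61579522/9777) = (-1267 - 421)*(61579522/9777) = -1688*61579522/9777 = -103946233136/9777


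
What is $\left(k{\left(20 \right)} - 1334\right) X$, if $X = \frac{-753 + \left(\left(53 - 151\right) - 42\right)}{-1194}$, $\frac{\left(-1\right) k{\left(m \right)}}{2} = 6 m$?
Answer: $- \frac{702791}{597} \approx -1177.2$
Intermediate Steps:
$k{\left(m \right)} = - 12 m$ ($k{\left(m \right)} = - 2 \cdot 6 m = - 12 m$)
$X = \frac{893}{1194}$ ($X = \left(-753 - 140\right) \left(- \frac{1}{1194}\right) = \left(-893\right) \left(- \frac{1}{1194}\right) = \frac{893}{1194} \approx 0.74791$)
$\left(k{\left(20 \right)} - 1334\right) X = \left(\left(-12\right) 20 - 1334\right) \frac{893}{1194} = \left(-240 - 1334\right) \frac{893}{1194} = \left(-1574\right) \frac{893}{1194} = - \frac{702791}{597}$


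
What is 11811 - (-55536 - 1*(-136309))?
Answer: -68962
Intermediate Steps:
11811 - (-55536 - 1*(-136309)) = 11811 - (-55536 + 136309) = 11811 - 1*80773 = 11811 - 80773 = -68962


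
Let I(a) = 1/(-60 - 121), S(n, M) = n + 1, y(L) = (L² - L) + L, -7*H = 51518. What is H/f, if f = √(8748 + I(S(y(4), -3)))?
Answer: -51518*√286593047/11083709 ≈ -78.688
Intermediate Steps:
H = -51518/7 (H = -⅐*51518 = -51518/7 ≈ -7359.7)
y(L) = L²
S(n, M) = 1 + n
I(a) = -1/181 (I(a) = 1/(-181) = -1/181)
f = √286593047/181 (f = √(8748 - 1/181) = √(1583387/181) = √286593047/181 ≈ 93.531)
H/f = -51518*√286593047/1583387/7 = -51518*√286593047/11083709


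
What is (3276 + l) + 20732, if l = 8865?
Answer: 32873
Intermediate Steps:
(3276 + l) + 20732 = (3276 + 8865) + 20732 = 12141 + 20732 = 32873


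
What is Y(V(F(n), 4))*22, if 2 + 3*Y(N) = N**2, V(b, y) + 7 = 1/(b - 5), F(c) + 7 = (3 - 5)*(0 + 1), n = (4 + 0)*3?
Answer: 103499/294 ≈ 352.04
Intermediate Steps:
n = 12 (n = 4*3 = 12)
F(c) = -9 (F(c) = -7 + (3 - 5)*(0 + 1) = -7 - 2*1 = -7 - 2 = -9)
V(b, y) = -7 + 1/(-5 + b) (V(b, y) = -7 + 1/(b - 5) = -7 + 1/(-5 + b))
Y(N) = -2/3 + N**2/3
Y(V(F(n), 4))*22 = (-2/3 + ((36 - 7*(-9))/(-5 - 9))**2/3)*22 = (-2/3 + ((36 + 63)/(-14))**2/3)*22 = (-2/3 + (-1/14*99)**2/3)*22 = (-2/3 + (-99/14)**2/3)*22 = (-2/3 + (1/3)*(9801/196))*22 = (-2/3 + 3267/196)*22 = (9409/588)*22 = 103499/294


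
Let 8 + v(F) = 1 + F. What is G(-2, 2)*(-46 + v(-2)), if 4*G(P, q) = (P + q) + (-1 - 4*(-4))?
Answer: -825/4 ≈ -206.25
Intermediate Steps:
G(P, q) = 15/4 + P/4 + q/4 (G(P, q) = ((P + q) + (-1 - 4*(-4)))/4 = ((P + q) + (-1 + 16))/4 = ((P + q) + 15)/4 = (15 + P + q)/4 = 15/4 + P/4 + q/4)
v(F) = -7 + F (v(F) = -8 + (1 + F) = -7 + F)
G(-2, 2)*(-46 + v(-2)) = (15/4 + (¼)*(-2) + (¼)*2)*(-46 + (-7 - 2)) = (15/4 - ½ + ½)*(-46 - 9) = (15/4)*(-55) = -825/4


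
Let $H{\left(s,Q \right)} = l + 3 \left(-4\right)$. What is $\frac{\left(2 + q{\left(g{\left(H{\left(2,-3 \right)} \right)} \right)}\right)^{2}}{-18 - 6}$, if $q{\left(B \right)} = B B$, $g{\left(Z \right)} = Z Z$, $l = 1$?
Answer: $- \frac{71472483}{8} \approx -8.9341 \cdot 10^{6}$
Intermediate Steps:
$H{\left(s,Q \right)} = -11$ ($H{\left(s,Q \right)} = 1 + 3 \left(-4\right) = 1 - 12 = -11$)
$g{\left(Z \right)} = Z^{2}$
$q{\left(B \right)} = B^{2}$
$\frac{\left(2 + q{\left(g{\left(H{\left(2,-3 \right)} \right)} \right)}\right)^{2}}{-18 - 6} = \frac{\left(2 + \left(\left(-11\right)^{2}\right)^{2}\right)^{2}}{-18 - 6} = \frac{\left(2 + 121^{2}\right)^{2}}{-24} = \left(2 + 14641\right)^{2} \left(- \frac{1}{24}\right) = 14643^{2} \left(- \frac{1}{24}\right) = 214417449 \left(- \frac{1}{24}\right) = - \frac{71472483}{8}$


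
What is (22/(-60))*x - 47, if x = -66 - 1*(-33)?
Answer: -349/10 ≈ -34.900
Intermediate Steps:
x = -33 (x = -66 + 33 = -33)
(22/(-60))*x - 47 = (22/(-60))*(-33) - 47 = (22*(-1/60))*(-33) - 47 = -11/30*(-33) - 47 = 121/10 - 47 = -349/10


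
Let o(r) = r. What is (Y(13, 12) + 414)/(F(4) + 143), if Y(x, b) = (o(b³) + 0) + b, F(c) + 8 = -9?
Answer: 359/21 ≈ 17.095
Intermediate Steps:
F(c) = -17 (F(c) = -8 - 9 = -17)
Y(x, b) = b + b³ (Y(x, b) = (b³ + 0) + b = b³ + b = b + b³)
(Y(13, 12) + 414)/(F(4) + 143) = ((12 + 12³) + 414)/(-17 + 143) = ((12 + 1728) + 414)/126 = (1740 + 414)*(1/126) = 2154*(1/126) = 359/21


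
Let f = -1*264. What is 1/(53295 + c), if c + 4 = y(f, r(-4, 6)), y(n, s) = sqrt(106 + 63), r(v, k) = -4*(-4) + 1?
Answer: 1/53304 ≈ 1.8760e-5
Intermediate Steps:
f = -264
r(v, k) = 17 (r(v, k) = 16 + 1 = 17)
y(n, s) = 13 (y(n, s) = sqrt(169) = 13)
c = 9 (c = -4 + 13 = 9)
1/(53295 + c) = 1/(53295 + 9) = 1/53304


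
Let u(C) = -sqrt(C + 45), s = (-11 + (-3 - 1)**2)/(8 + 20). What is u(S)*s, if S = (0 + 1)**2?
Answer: -5*sqrt(46)/28 ≈ -1.2111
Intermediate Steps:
S = 1 (S = 1**2 = 1)
s = 5/28 (s = (-11 + (-4)**2)/28 = (-11 + 16)*(1/28) = 5*(1/28) = 5/28 ≈ 0.17857)
u(C) = -sqrt(45 + C)
u(S)*s = -sqrt(45 + 1)*(5/28) = -sqrt(46)*(5/28) = -5*sqrt(46)/28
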